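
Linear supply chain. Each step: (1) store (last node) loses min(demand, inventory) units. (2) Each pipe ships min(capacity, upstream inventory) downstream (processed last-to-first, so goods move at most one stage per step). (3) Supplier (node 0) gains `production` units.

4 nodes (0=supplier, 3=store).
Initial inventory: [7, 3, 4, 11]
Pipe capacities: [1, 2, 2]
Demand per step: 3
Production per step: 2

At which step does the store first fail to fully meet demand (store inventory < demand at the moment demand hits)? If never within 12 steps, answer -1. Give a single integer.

Step 1: demand=3,sold=3 ship[2->3]=2 ship[1->2]=2 ship[0->1]=1 prod=2 -> [8 2 4 10]
Step 2: demand=3,sold=3 ship[2->3]=2 ship[1->2]=2 ship[0->1]=1 prod=2 -> [9 1 4 9]
Step 3: demand=3,sold=3 ship[2->3]=2 ship[1->2]=1 ship[0->1]=1 prod=2 -> [10 1 3 8]
Step 4: demand=3,sold=3 ship[2->3]=2 ship[1->2]=1 ship[0->1]=1 prod=2 -> [11 1 2 7]
Step 5: demand=3,sold=3 ship[2->3]=2 ship[1->2]=1 ship[0->1]=1 prod=2 -> [12 1 1 6]
Step 6: demand=3,sold=3 ship[2->3]=1 ship[1->2]=1 ship[0->1]=1 prod=2 -> [13 1 1 4]
Step 7: demand=3,sold=3 ship[2->3]=1 ship[1->2]=1 ship[0->1]=1 prod=2 -> [14 1 1 2]
Step 8: demand=3,sold=2 ship[2->3]=1 ship[1->2]=1 ship[0->1]=1 prod=2 -> [15 1 1 1]
Step 9: demand=3,sold=1 ship[2->3]=1 ship[1->2]=1 ship[0->1]=1 prod=2 -> [16 1 1 1]
Step 10: demand=3,sold=1 ship[2->3]=1 ship[1->2]=1 ship[0->1]=1 prod=2 -> [17 1 1 1]
Step 11: demand=3,sold=1 ship[2->3]=1 ship[1->2]=1 ship[0->1]=1 prod=2 -> [18 1 1 1]
Step 12: demand=3,sold=1 ship[2->3]=1 ship[1->2]=1 ship[0->1]=1 prod=2 -> [19 1 1 1]
First stockout at step 8

8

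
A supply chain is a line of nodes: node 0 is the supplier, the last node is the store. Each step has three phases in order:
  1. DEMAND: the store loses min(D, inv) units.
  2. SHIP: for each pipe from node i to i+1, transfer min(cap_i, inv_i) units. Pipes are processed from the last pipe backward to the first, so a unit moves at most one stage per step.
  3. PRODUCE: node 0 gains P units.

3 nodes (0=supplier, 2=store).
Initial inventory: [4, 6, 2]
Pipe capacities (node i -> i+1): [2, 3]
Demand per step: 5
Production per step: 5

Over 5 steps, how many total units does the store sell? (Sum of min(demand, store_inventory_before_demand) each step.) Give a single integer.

Step 1: sold=2 (running total=2) -> [7 5 3]
Step 2: sold=3 (running total=5) -> [10 4 3]
Step 3: sold=3 (running total=8) -> [13 3 3]
Step 4: sold=3 (running total=11) -> [16 2 3]
Step 5: sold=3 (running total=14) -> [19 2 2]

Answer: 14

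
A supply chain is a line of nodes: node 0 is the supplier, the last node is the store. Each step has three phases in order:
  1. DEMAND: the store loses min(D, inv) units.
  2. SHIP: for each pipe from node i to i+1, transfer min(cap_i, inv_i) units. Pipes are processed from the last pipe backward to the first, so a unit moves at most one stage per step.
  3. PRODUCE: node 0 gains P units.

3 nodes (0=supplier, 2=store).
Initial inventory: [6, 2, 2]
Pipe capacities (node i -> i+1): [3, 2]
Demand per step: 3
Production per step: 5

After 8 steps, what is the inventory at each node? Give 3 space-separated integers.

Step 1: demand=3,sold=2 ship[1->2]=2 ship[0->1]=3 prod=5 -> inv=[8 3 2]
Step 2: demand=3,sold=2 ship[1->2]=2 ship[0->1]=3 prod=5 -> inv=[10 4 2]
Step 3: demand=3,sold=2 ship[1->2]=2 ship[0->1]=3 prod=5 -> inv=[12 5 2]
Step 4: demand=3,sold=2 ship[1->2]=2 ship[0->1]=3 prod=5 -> inv=[14 6 2]
Step 5: demand=3,sold=2 ship[1->2]=2 ship[0->1]=3 prod=5 -> inv=[16 7 2]
Step 6: demand=3,sold=2 ship[1->2]=2 ship[0->1]=3 prod=5 -> inv=[18 8 2]
Step 7: demand=3,sold=2 ship[1->2]=2 ship[0->1]=3 prod=5 -> inv=[20 9 2]
Step 8: demand=3,sold=2 ship[1->2]=2 ship[0->1]=3 prod=5 -> inv=[22 10 2]

22 10 2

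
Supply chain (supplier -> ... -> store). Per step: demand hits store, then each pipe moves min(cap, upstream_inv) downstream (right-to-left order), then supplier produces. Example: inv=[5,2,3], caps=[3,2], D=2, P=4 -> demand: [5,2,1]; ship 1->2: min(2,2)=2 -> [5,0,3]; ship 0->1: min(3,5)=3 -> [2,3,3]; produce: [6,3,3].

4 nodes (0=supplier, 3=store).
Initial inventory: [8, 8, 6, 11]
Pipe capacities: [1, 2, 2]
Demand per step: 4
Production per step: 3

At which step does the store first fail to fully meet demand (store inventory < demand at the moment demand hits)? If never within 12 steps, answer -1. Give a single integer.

Step 1: demand=4,sold=4 ship[2->3]=2 ship[1->2]=2 ship[0->1]=1 prod=3 -> [10 7 6 9]
Step 2: demand=4,sold=4 ship[2->3]=2 ship[1->2]=2 ship[0->1]=1 prod=3 -> [12 6 6 7]
Step 3: demand=4,sold=4 ship[2->3]=2 ship[1->2]=2 ship[0->1]=1 prod=3 -> [14 5 6 5]
Step 4: demand=4,sold=4 ship[2->3]=2 ship[1->2]=2 ship[0->1]=1 prod=3 -> [16 4 6 3]
Step 5: demand=4,sold=3 ship[2->3]=2 ship[1->2]=2 ship[0->1]=1 prod=3 -> [18 3 6 2]
Step 6: demand=4,sold=2 ship[2->3]=2 ship[1->2]=2 ship[0->1]=1 prod=3 -> [20 2 6 2]
Step 7: demand=4,sold=2 ship[2->3]=2 ship[1->2]=2 ship[0->1]=1 prod=3 -> [22 1 6 2]
Step 8: demand=4,sold=2 ship[2->3]=2 ship[1->2]=1 ship[0->1]=1 prod=3 -> [24 1 5 2]
Step 9: demand=4,sold=2 ship[2->3]=2 ship[1->2]=1 ship[0->1]=1 prod=3 -> [26 1 4 2]
Step 10: demand=4,sold=2 ship[2->3]=2 ship[1->2]=1 ship[0->1]=1 prod=3 -> [28 1 3 2]
Step 11: demand=4,sold=2 ship[2->3]=2 ship[1->2]=1 ship[0->1]=1 prod=3 -> [30 1 2 2]
Step 12: demand=4,sold=2 ship[2->3]=2 ship[1->2]=1 ship[0->1]=1 prod=3 -> [32 1 1 2]
First stockout at step 5

5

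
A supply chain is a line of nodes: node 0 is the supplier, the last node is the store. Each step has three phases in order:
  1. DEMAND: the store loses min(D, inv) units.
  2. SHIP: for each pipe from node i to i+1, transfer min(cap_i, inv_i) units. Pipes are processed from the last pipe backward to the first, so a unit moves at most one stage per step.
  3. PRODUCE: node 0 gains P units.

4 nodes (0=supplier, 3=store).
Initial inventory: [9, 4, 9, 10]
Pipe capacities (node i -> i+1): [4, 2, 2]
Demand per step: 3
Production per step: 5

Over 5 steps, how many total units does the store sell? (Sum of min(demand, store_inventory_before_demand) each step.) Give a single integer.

Answer: 15

Derivation:
Step 1: sold=3 (running total=3) -> [10 6 9 9]
Step 2: sold=3 (running total=6) -> [11 8 9 8]
Step 3: sold=3 (running total=9) -> [12 10 9 7]
Step 4: sold=3 (running total=12) -> [13 12 9 6]
Step 5: sold=3 (running total=15) -> [14 14 9 5]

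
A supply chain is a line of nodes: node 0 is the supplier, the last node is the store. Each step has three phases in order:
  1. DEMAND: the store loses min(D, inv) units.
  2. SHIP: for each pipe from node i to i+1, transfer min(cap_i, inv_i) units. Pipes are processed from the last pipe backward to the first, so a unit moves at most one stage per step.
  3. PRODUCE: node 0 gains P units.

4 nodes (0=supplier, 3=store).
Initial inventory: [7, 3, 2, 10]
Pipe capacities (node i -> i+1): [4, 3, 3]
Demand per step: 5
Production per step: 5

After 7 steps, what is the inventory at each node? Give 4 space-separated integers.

Step 1: demand=5,sold=5 ship[2->3]=2 ship[1->2]=3 ship[0->1]=4 prod=5 -> inv=[8 4 3 7]
Step 2: demand=5,sold=5 ship[2->3]=3 ship[1->2]=3 ship[0->1]=4 prod=5 -> inv=[9 5 3 5]
Step 3: demand=5,sold=5 ship[2->3]=3 ship[1->2]=3 ship[0->1]=4 prod=5 -> inv=[10 6 3 3]
Step 4: demand=5,sold=3 ship[2->3]=3 ship[1->2]=3 ship[0->1]=4 prod=5 -> inv=[11 7 3 3]
Step 5: demand=5,sold=3 ship[2->3]=3 ship[1->2]=3 ship[0->1]=4 prod=5 -> inv=[12 8 3 3]
Step 6: demand=5,sold=3 ship[2->3]=3 ship[1->2]=3 ship[0->1]=4 prod=5 -> inv=[13 9 3 3]
Step 7: demand=5,sold=3 ship[2->3]=3 ship[1->2]=3 ship[0->1]=4 prod=5 -> inv=[14 10 3 3]

14 10 3 3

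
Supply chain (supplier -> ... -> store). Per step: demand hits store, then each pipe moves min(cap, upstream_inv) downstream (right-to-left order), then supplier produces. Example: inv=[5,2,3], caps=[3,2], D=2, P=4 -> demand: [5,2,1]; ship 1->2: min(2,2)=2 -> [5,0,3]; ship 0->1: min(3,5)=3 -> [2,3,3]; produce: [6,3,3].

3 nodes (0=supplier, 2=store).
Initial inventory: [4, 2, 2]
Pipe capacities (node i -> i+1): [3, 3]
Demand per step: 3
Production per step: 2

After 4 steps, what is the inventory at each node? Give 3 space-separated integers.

Step 1: demand=3,sold=2 ship[1->2]=2 ship[0->1]=3 prod=2 -> inv=[3 3 2]
Step 2: demand=3,sold=2 ship[1->2]=3 ship[0->1]=3 prod=2 -> inv=[2 3 3]
Step 3: demand=3,sold=3 ship[1->2]=3 ship[0->1]=2 prod=2 -> inv=[2 2 3]
Step 4: demand=3,sold=3 ship[1->2]=2 ship[0->1]=2 prod=2 -> inv=[2 2 2]

2 2 2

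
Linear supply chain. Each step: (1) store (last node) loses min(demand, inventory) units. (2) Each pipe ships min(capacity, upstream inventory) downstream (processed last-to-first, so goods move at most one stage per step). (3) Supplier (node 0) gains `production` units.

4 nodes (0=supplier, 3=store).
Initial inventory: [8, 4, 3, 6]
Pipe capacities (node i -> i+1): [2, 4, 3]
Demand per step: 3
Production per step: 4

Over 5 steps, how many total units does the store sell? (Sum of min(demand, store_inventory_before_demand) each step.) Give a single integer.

Answer: 15

Derivation:
Step 1: sold=3 (running total=3) -> [10 2 4 6]
Step 2: sold=3 (running total=6) -> [12 2 3 6]
Step 3: sold=3 (running total=9) -> [14 2 2 6]
Step 4: sold=3 (running total=12) -> [16 2 2 5]
Step 5: sold=3 (running total=15) -> [18 2 2 4]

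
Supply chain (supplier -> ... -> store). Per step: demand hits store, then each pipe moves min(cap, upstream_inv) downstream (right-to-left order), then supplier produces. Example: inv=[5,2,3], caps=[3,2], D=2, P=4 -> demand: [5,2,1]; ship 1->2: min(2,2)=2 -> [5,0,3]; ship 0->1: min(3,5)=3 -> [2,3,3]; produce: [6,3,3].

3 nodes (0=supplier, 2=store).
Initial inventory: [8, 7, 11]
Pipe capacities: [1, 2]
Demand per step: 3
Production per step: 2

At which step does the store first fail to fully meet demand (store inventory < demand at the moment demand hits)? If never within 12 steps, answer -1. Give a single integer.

Step 1: demand=3,sold=3 ship[1->2]=2 ship[0->1]=1 prod=2 -> [9 6 10]
Step 2: demand=3,sold=3 ship[1->2]=2 ship[0->1]=1 prod=2 -> [10 5 9]
Step 3: demand=3,sold=3 ship[1->2]=2 ship[0->1]=1 prod=2 -> [11 4 8]
Step 4: demand=3,sold=3 ship[1->2]=2 ship[0->1]=1 prod=2 -> [12 3 7]
Step 5: demand=3,sold=3 ship[1->2]=2 ship[0->1]=1 prod=2 -> [13 2 6]
Step 6: demand=3,sold=3 ship[1->2]=2 ship[0->1]=1 prod=2 -> [14 1 5]
Step 7: demand=3,sold=3 ship[1->2]=1 ship[0->1]=1 prod=2 -> [15 1 3]
Step 8: demand=3,sold=3 ship[1->2]=1 ship[0->1]=1 prod=2 -> [16 1 1]
Step 9: demand=3,sold=1 ship[1->2]=1 ship[0->1]=1 prod=2 -> [17 1 1]
Step 10: demand=3,sold=1 ship[1->2]=1 ship[0->1]=1 prod=2 -> [18 1 1]
Step 11: demand=3,sold=1 ship[1->2]=1 ship[0->1]=1 prod=2 -> [19 1 1]
Step 12: demand=3,sold=1 ship[1->2]=1 ship[0->1]=1 prod=2 -> [20 1 1]
First stockout at step 9

9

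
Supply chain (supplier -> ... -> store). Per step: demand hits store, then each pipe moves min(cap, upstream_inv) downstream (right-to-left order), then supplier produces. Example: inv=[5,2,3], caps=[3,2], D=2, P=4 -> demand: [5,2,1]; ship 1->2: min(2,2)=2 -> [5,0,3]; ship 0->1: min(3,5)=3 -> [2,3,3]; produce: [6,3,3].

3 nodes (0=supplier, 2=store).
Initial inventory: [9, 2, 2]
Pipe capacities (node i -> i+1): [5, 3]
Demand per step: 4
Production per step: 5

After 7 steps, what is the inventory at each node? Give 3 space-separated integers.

Step 1: demand=4,sold=2 ship[1->2]=2 ship[0->1]=5 prod=5 -> inv=[9 5 2]
Step 2: demand=4,sold=2 ship[1->2]=3 ship[0->1]=5 prod=5 -> inv=[9 7 3]
Step 3: demand=4,sold=3 ship[1->2]=3 ship[0->1]=5 prod=5 -> inv=[9 9 3]
Step 4: demand=4,sold=3 ship[1->2]=3 ship[0->1]=5 prod=5 -> inv=[9 11 3]
Step 5: demand=4,sold=3 ship[1->2]=3 ship[0->1]=5 prod=5 -> inv=[9 13 3]
Step 6: demand=4,sold=3 ship[1->2]=3 ship[0->1]=5 prod=5 -> inv=[9 15 3]
Step 7: demand=4,sold=3 ship[1->2]=3 ship[0->1]=5 prod=5 -> inv=[9 17 3]

9 17 3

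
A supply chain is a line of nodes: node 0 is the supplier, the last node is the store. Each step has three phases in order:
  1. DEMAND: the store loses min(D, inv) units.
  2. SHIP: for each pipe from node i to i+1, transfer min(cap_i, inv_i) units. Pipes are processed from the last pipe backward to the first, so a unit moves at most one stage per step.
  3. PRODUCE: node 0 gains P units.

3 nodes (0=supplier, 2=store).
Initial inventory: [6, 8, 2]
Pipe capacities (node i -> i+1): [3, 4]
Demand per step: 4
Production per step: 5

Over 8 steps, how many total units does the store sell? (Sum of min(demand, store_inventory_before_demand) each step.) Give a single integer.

Step 1: sold=2 (running total=2) -> [8 7 4]
Step 2: sold=4 (running total=6) -> [10 6 4]
Step 3: sold=4 (running total=10) -> [12 5 4]
Step 4: sold=4 (running total=14) -> [14 4 4]
Step 5: sold=4 (running total=18) -> [16 3 4]
Step 6: sold=4 (running total=22) -> [18 3 3]
Step 7: sold=3 (running total=25) -> [20 3 3]
Step 8: sold=3 (running total=28) -> [22 3 3]

Answer: 28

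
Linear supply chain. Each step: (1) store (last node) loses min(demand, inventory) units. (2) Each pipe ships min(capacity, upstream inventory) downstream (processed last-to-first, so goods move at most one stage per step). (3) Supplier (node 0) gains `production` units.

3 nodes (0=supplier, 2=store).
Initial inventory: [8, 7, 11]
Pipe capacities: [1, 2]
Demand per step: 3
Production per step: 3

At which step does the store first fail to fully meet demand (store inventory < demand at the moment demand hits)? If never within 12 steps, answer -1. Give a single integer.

Step 1: demand=3,sold=3 ship[1->2]=2 ship[0->1]=1 prod=3 -> [10 6 10]
Step 2: demand=3,sold=3 ship[1->2]=2 ship[0->1]=1 prod=3 -> [12 5 9]
Step 3: demand=3,sold=3 ship[1->2]=2 ship[0->1]=1 prod=3 -> [14 4 8]
Step 4: demand=3,sold=3 ship[1->2]=2 ship[0->1]=1 prod=3 -> [16 3 7]
Step 5: demand=3,sold=3 ship[1->2]=2 ship[0->1]=1 prod=3 -> [18 2 6]
Step 6: demand=3,sold=3 ship[1->2]=2 ship[0->1]=1 prod=3 -> [20 1 5]
Step 7: demand=3,sold=3 ship[1->2]=1 ship[0->1]=1 prod=3 -> [22 1 3]
Step 8: demand=3,sold=3 ship[1->2]=1 ship[0->1]=1 prod=3 -> [24 1 1]
Step 9: demand=3,sold=1 ship[1->2]=1 ship[0->1]=1 prod=3 -> [26 1 1]
Step 10: demand=3,sold=1 ship[1->2]=1 ship[0->1]=1 prod=3 -> [28 1 1]
Step 11: demand=3,sold=1 ship[1->2]=1 ship[0->1]=1 prod=3 -> [30 1 1]
Step 12: demand=3,sold=1 ship[1->2]=1 ship[0->1]=1 prod=3 -> [32 1 1]
First stockout at step 9

9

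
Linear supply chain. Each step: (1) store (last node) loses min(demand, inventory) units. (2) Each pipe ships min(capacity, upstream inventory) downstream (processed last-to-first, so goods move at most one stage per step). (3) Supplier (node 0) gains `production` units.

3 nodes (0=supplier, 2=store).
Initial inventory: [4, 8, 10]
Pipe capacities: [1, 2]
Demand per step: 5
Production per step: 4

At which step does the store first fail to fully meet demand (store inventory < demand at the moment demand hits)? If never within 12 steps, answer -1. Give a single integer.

Step 1: demand=5,sold=5 ship[1->2]=2 ship[0->1]=1 prod=4 -> [7 7 7]
Step 2: demand=5,sold=5 ship[1->2]=2 ship[0->1]=1 prod=4 -> [10 6 4]
Step 3: demand=5,sold=4 ship[1->2]=2 ship[0->1]=1 prod=4 -> [13 5 2]
Step 4: demand=5,sold=2 ship[1->2]=2 ship[0->1]=1 prod=4 -> [16 4 2]
Step 5: demand=5,sold=2 ship[1->2]=2 ship[0->1]=1 prod=4 -> [19 3 2]
Step 6: demand=5,sold=2 ship[1->2]=2 ship[0->1]=1 prod=4 -> [22 2 2]
Step 7: demand=5,sold=2 ship[1->2]=2 ship[0->1]=1 prod=4 -> [25 1 2]
Step 8: demand=5,sold=2 ship[1->2]=1 ship[0->1]=1 prod=4 -> [28 1 1]
Step 9: demand=5,sold=1 ship[1->2]=1 ship[0->1]=1 prod=4 -> [31 1 1]
Step 10: demand=5,sold=1 ship[1->2]=1 ship[0->1]=1 prod=4 -> [34 1 1]
Step 11: demand=5,sold=1 ship[1->2]=1 ship[0->1]=1 prod=4 -> [37 1 1]
Step 12: demand=5,sold=1 ship[1->2]=1 ship[0->1]=1 prod=4 -> [40 1 1]
First stockout at step 3

3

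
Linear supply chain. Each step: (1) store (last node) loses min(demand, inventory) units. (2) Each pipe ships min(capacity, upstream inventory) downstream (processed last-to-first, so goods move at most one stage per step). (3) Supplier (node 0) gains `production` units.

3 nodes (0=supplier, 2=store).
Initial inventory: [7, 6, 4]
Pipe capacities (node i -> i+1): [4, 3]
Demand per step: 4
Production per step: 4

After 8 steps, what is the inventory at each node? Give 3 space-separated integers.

Step 1: demand=4,sold=4 ship[1->2]=3 ship[0->1]=4 prod=4 -> inv=[7 7 3]
Step 2: demand=4,sold=3 ship[1->2]=3 ship[0->1]=4 prod=4 -> inv=[7 8 3]
Step 3: demand=4,sold=3 ship[1->2]=3 ship[0->1]=4 prod=4 -> inv=[7 9 3]
Step 4: demand=4,sold=3 ship[1->2]=3 ship[0->1]=4 prod=4 -> inv=[7 10 3]
Step 5: demand=4,sold=3 ship[1->2]=3 ship[0->1]=4 prod=4 -> inv=[7 11 3]
Step 6: demand=4,sold=3 ship[1->2]=3 ship[0->1]=4 prod=4 -> inv=[7 12 3]
Step 7: demand=4,sold=3 ship[1->2]=3 ship[0->1]=4 prod=4 -> inv=[7 13 3]
Step 8: demand=4,sold=3 ship[1->2]=3 ship[0->1]=4 prod=4 -> inv=[7 14 3]

7 14 3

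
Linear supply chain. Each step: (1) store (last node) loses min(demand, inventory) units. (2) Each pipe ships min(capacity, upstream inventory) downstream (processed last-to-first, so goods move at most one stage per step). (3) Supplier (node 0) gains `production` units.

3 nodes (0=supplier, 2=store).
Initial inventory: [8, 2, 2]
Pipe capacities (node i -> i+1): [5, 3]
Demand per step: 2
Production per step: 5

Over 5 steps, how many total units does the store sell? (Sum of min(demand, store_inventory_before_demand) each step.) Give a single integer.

Answer: 10

Derivation:
Step 1: sold=2 (running total=2) -> [8 5 2]
Step 2: sold=2 (running total=4) -> [8 7 3]
Step 3: sold=2 (running total=6) -> [8 9 4]
Step 4: sold=2 (running total=8) -> [8 11 5]
Step 5: sold=2 (running total=10) -> [8 13 6]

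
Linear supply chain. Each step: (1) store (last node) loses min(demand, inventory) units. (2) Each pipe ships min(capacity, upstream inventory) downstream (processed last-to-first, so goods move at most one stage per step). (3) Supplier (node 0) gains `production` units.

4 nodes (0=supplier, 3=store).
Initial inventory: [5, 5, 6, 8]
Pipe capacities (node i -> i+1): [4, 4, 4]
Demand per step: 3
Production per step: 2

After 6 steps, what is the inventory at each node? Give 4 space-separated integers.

Step 1: demand=3,sold=3 ship[2->3]=4 ship[1->2]=4 ship[0->1]=4 prod=2 -> inv=[3 5 6 9]
Step 2: demand=3,sold=3 ship[2->3]=4 ship[1->2]=4 ship[0->1]=3 prod=2 -> inv=[2 4 6 10]
Step 3: demand=3,sold=3 ship[2->3]=4 ship[1->2]=4 ship[0->1]=2 prod=2 -> inv=[2 2 6 11]
Step 4: demand=3,sold=3 ship[2->3]=4 ship[1->2]=2 ship[0->1]=2 prod=2 -> inv=[2 2 4 12]
Step 5: demand=3,sold=3 ship[2->3]=4 ship[1->2]=2 ship[0->1]=2 prod=2 -> inv=[2 2 2 13]
Step 6: demand=3,sold=3 ship[2->3]=2 ship[1->2]=2 ship[0->1]=2 prod=2 -> inv=[2 2 2 12]

2 2 2 12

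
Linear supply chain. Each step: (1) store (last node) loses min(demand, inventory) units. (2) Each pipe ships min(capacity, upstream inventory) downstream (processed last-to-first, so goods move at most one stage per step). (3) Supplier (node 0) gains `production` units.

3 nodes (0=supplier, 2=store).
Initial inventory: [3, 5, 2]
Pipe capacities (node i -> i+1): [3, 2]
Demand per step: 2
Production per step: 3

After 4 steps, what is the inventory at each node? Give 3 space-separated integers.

Step 1: demand=2,sold=2 ship[1->2]=2 ship[0->1]=3 prod=3 -> inv=[3 6 2]
Step 2: demand=2,sold=2 ship[1->2]=2 ship[0->1]=3 prod=3 -> inv=[3 7 2]
Step 3: demand=2,sold=2 ship[1->2]=2 ship[0->1]=3 prod=3 -> inv=[3 8 2]
Step 4: demand=2,sold=2 ship[1->2]=2 ship[0->1]=3 prod=3 -> inv=[3 9 2]

3 9 2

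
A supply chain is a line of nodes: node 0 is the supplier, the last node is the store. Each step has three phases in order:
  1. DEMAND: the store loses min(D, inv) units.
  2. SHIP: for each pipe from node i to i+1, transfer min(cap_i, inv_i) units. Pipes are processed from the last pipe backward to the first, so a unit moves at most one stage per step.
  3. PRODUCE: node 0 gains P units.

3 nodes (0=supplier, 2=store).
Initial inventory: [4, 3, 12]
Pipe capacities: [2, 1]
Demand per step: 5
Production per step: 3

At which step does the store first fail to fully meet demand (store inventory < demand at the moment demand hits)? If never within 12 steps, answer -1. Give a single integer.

Step 1: demand=5,sold=5 ship[1->2]=1 ship[0->1]=2 prod=3 -> [5 4 8]
Step 2: demand=5,sold=5 ship[1->2]=1 ship[0->1]=2 prod=3 -> [6 5 4]
Step 3: demand=5,sold=4 ship[1->2]=1 ship[0->1]=2 prod=3 -> [7 6 1]
Step 4: demand=5,sold=1 ship[1->2]=1 ship[0->1]=2 prod=3 -> [8 7 1]
Step 5: demand=5,sold=1 ship[1->2]=1 ship[0->1]=2 prod=3 -> [9 8 1]
Step 6: demand=5,sold=1 ship[1->2]=1 ship[0->1]=2 prod=3 -> [10 9 1]
Step 7: demand=5,sold=1 ship[1->2]=1 ship[0->1]=2 prod=3 -> [11 10 1]
Step 8: demand=5,sold=1 ship[1->2]=1 ship[0->1]=2 prod=3 -> [12 11 1]
Step 9: demand=5,sold=1 ship[1->2]=1 ship[0->1]=2 prod=3 -> [13 12 1]
Step 10: demand=5,sold=1 ship[1->2]=1 ship[0->1]=2 prod=3 -> [14 13 1]
Step 11: demand=5,sold=1 ship[1->2]=1 ship[0->1]=2 prod=3 -> [15 14 1]
Step 12: demand=5,sold=1 ship[1->2]=1 ship[0->1]=2 prod=3 -> [16 15 1]
First stockout at step 3

3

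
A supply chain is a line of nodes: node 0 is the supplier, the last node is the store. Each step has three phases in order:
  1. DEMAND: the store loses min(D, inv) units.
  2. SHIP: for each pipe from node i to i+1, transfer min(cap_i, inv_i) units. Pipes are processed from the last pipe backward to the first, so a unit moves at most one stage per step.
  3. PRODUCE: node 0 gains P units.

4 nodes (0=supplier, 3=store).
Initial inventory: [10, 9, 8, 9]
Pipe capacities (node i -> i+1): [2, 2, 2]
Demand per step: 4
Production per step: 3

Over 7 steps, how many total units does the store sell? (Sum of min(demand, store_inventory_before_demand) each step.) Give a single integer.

Answer: 21

Derivation:
Step 1: sold=4 (running total=4) -> [11 9 8 7]
Step 2: sold=4 (running total=8) -> [12 9 8 5]
Step 3: sold=4 (running total=12) -> [13 9 8 3]
Step 4: sold=3 (running total=15) -> [14 9 8 2]
Step 5: sold=2 (running total=17) -> [15 9 8 2]
Step 6: sold=2 (running total=19) -> [16 9 8 2]
Step 7: sold=2 (running total=21) -> [17 9 8 2]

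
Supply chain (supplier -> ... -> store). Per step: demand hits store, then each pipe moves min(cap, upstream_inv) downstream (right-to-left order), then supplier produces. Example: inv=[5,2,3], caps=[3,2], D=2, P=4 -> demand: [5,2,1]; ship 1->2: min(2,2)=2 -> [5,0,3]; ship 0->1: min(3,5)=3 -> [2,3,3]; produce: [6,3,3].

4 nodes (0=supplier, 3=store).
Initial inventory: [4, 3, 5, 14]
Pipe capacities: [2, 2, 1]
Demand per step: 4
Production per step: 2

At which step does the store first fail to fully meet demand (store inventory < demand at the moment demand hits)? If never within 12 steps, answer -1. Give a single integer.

Step 1: demand=4,sold=4 ship[2->3]=1 ship[1->2]=2 ship[0->1]=2 prod=2 -> [4 3 6 11]
Step 2: demand=4,sold=4 ship[2->3]=1 ship[1->2]=2 ship[0->1]=2 prod=2 -> [4 3 7 8]
Step 3: demand=4,sold=4 ship[2->3]=1 ship[1->2]=2 ship[0->1]=2 prod=2 -> [4 3 8 5]
Step 4: demand=4,sold=4 ship[2->3]=1 ship[1->2]=2 ship[0->1]=2 prod=2 -> [4 3 9 2]
Step 5: demand=4,sold=2 ship[2->3]=1 ship[1->2]=2 ship[0->1]=2 prod=2 -> [4 3 10 1]
Step 6: demand=4,sold=1 ship[2->3]=1 ship[1->2]=2 ship[0->1]=2 prod=2 -> [4 3 11 1]
Step 7: demand=4,sold=1 ship[2->3]=1 ship[1->2]=2 ship[0->1]=2 prod=2 -> [4 3 12 1]
Step 8: demand=4,sold=1 ship[2->3]=1 ship[1->2]=2 ship[0->1]=2 prod=2 -> [4 3 13 1]
Step 9: demand=4,sold=1 ship[2->3]=1 ship[1->2]=2 ship[0->1]=2 prod=2 -> [4 3 14 1]
Step 10: demand=4,sold=1 ship[2->3]=1 ship[1->2]=2 ship[0->1]=2 prod=2 -> [4 3 15 1]
Step 11: demand=4,sold=1 ship[2->3]=1 ship[1->2]=2 ship[0->1]=2 prod=2 -> [4 3 16 1]
Step 12: demand=4,sold=1 ship[2->3]=1 ship[1->2]=2 ship[0->1]=2 prod=2 -> [4 3 17 1]
First stockout at step 5

5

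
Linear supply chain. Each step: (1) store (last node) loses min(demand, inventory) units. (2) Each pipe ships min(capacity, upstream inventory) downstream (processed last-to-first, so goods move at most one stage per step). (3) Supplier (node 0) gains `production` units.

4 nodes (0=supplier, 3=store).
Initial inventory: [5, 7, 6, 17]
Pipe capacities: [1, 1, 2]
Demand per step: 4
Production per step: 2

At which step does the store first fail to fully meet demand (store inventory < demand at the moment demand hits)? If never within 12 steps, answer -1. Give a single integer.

Step 1: demand=4,sold=4 ship[2->3]=2 ship[1->2]=1 ship[0->1]=1 prod=2 -> [6 7 5 15]
Step 2: demand=4,sold=4 ship[2->3]=2 ship[1->2]=1 ship[0->1]=1 prod=2 -> [7 7 4 13]
Step 3: demand=4,sold=4 ship[2->3]=2 ship[1->2]=1 ship[0->1]=1 prod=2 -> [8 7 3 11]
Step 4: demand=4,sold=4 ship[2->3]=2 ship[1->2]=1 ship[0->1]=1 prod=2 -> [9 7 2 9]
Step 5: demand=4,sold=4 ship[2->3]=2 ship[1->2]=1 ship[0->1]=1 prod=2 -> [10 7 1 7]
Step 6: demand=4,sold=4 ship[2->3]=1 ship[1->2]=1 ship[0->1]=1 prod=2 -> [11 7 1 4]
Step 7: demand=4,sold=4 ship[2->3]=1 ship[1->2]=1 ship[0->1]=1 prod=2 -> [12 7 1 1]
Step 8: demand=4,sold=1 ship[2->3]=1 ship[1->2]=1 ship[0->1]=1 prod=2 -> [13 7 1 1]
Step 9: demand=4,sold=1 ship[2->3]=1 ship[1->2]=1 ship[0->1]=1 prod=2 -> [14 7 1 1]
Step 10: demand=4,sold=1 ship[2->3]=1 ship[1->2]=1 ship[0->1]=1 prod=2 -> [15 7 1 1]
Step 11: demand=4,sold=1 ship[2->3]=1 ship[1->2]=1 ship[0->1]=1 prod=2 -> [16 7 1 1]
Step 12: demand=4,sold=1 ship[2->3]=1 ship[1->2]=1 ship[0->1]=1 prod=2 -> [17 7 1 1]
First stockout at step 8

8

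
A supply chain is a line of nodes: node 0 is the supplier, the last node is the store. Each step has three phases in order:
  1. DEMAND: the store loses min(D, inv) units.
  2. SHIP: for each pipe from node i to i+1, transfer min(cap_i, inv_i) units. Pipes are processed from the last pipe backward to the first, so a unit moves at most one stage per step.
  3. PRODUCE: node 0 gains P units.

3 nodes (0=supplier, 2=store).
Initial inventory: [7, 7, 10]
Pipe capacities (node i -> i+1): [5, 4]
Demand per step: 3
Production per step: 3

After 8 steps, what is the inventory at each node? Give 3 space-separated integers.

Step 1: demand=3,sold=3 ship[1->2]=4 ship[0->1]=5 prod=3 -> inv=[5 8 11]
Step 2: demand=3,sold=3 ship[1->2]=4 ship[0->1]=5 prod=3 -> inv=[3 9 12]
Step 3: demand=3,sold=3 ship[1->2]=4 ship[0->1]=3 prod=3 -> inv=[3 8 13]
Step 4: demand=3,sold=3 ship[1->2]=4 ship[0->1]=3 prod=3 -> inv=[3 7 14]
Step 5: demand=3,sold=3 ship[1->2]=4 ship[0->1]=3 prod=3 -> inv=[3 6 15]
Step 6: demand=3,sold=3 ship[1->2]=4 ship[0->1]=3 prod=3 -> inv=[3 5 16]
Step 7: demand=3,sold=3 ship[1->2]=4 ship[0->1]=3 prod=3 -> inv=[3 4 17]
Step 8: demand=3,sold=3 ship[1->2]=4 ship[0->1]=3 prod=3 -> inv=[3 3 18]

3 3 18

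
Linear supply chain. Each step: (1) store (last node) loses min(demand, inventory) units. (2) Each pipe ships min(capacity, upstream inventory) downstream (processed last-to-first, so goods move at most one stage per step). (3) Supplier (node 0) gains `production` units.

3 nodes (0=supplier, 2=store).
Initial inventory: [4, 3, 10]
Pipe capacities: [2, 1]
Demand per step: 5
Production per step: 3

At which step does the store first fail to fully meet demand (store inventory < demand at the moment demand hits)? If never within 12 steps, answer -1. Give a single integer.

Step 1: demand=5,sold=5 ship[1->2]=1 ship[0->1]=2 prod=3 -> [5 4 6]
Step 2: demand=5,sold=5 ship[1->2]=1 ship[0->1]=2 prod=3 -> [6 5 2]
Step 3: demand=5,sold=2 ship[1->2]=1 ship[0->1]=2 prod=3 -> [7 6 1]
Step 4: demand=5,sold=1 ship[1->2]=1 ship[0->1]=2 prod=3 -> [8 7 1]
Step 5: demand=5,sold=1 ship[1->2]=1 ship[0->1]=2 prod=3 -> [9 8 1]
Step 6: demand=5,sold=1 ship[1->2]=1 ship[0->1]=2 prod=3 -> [10 9 1]
Step 7: demand=5,sold=1 ship[1->2]=1 ship[0->1]=2 prod=3 -> [11 10 1]
Step 8: demand=5,sold=1 ship[1->2]=1 ship[0->1]=2 prod=3 -> [12 11 1]
Step 9: demand=5,sold=1 ship[1->2]=1 ship[0->1]=2 prod=3 -> [13 12 1]
Step 10: demand=5,sold=1 ship[1->2]=1 ship[0->1]=2 prod=3 -> [14 13 1]
Step 11: demand=5,sold=1 ship[1->2]=1 ship[0->1]=2 prod=3 -> [15 14 1]
Step 12: demand=5,sold=1 ship[1->2]=1 ship[0->1]=2 prod=3 -> [16 15 1]
First stockout at step 3

3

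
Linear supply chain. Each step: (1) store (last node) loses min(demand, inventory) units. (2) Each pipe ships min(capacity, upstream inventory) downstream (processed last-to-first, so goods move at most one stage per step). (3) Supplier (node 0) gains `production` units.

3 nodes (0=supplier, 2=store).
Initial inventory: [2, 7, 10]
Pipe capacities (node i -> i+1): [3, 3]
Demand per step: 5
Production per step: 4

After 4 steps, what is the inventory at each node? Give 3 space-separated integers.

Step 1: demand=5,sold=5 ship[1->2]=3 ship[0->1]=2 prod=4 -> inv=[4 6 8]
Step 2: demand=5,sold=5 ship[1->2]=3 ship[0->1]=3 prod=4 -> inv=[5 6 6]
Step 3: demand=5,sold=5 ship[1->2]=3 ship[0->1]=3 prod=4 -> inv=[6 6 4]
Step 4: demand=5,sold=4 ship[1->2]=3 ship[0->1]=3 prod=4 -> inv=[7 6 3]

7 6 3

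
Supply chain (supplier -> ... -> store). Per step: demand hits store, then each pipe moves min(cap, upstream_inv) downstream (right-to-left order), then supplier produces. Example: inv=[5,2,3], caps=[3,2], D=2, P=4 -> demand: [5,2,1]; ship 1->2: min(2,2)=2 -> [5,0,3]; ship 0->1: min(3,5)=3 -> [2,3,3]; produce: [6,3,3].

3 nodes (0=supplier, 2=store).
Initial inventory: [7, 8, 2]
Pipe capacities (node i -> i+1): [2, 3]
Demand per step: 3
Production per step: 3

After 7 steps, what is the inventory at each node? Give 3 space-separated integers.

Step 1: demand=3,sold=2 ship[1->2]=3 ship[0->1]=2 prod=3 -> inv=[8 7 3]
Step 2: demand=3,sold=3 ship[1->2]=3 ship[0->1]=2 prod=3 -> inv=[9 6 3]
Step 3: demand=3,sold=3 ship[1->2]=3 ship[0->1]=2 prod=3 -> inv=[10 5 3]
Step 4: demand=3,sold=3 ship[1->2]=3 ship[0->1]=2 prod=3 -> inv=[11 4 3]
Step 5: demand=3,sold=3 ship[1->2]=3 ship[0->1]=2 prod=3 -> inv=[12 3 3]
Step 6: demand=3,sold=3 ship[1->2]=3 ship[0->1]=2 prod=3 -> inv=[13 2 3]
Step 7: demand=3,sold=3 ship[1->2]=2 ship[0->1]=2 prod=3 -> inv=[14 2 2]

14 2 2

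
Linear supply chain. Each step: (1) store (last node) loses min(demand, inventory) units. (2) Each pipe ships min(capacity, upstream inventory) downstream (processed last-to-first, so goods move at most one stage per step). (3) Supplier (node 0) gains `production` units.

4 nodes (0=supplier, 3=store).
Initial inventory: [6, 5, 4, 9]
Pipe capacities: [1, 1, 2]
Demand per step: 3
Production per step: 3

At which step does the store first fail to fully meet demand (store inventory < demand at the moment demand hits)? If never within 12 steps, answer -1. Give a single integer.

Step 1: demand=3,sold=3 ship[2->3]=2 ship[1->2]=1 ship[0->1]=1 prod=3 -> [8 5 3 8]
Step 2: demand=3,sold=3 ship[2->3]=2 ship[1->2]=1 ship[0->1]=1 prod=3 -> [10 5 2 7]
Step 3: demand=3,sold=3 ship[2->3]=2 ship[1->2]=1 ship[0->1]=1 prod=3 -> [12 5 1 6]
Step 4: demand=3,sold=3 ship[2->3]=1 ship[1->2]=1 ship[0->1]=1 prod=3 -> [14 5 1 4]
Step 5: demand=3,sold=3 ship[2->3]=1 ship[1->2]=1 ship[0->1]=1 prod=3 -> [16 5 1 2]
Step 6: demand=3,sold=2 ship[2->3]=1 ship[1->2]=1 ship[0->1]=1 prod=3 -> [18 5 1 1]
Step 7: demand=3,sold=1 ship[2->3]=1 ship[1->2]=1 ship[0->1]=1 prod=3 -> [20 5 1 1]
Step 8: demand=3,sold=1 ship[2->3]=1 ship[1->2]=1 ship[0->1]=1 prod=3 -> [22 5 1 1]
Step 9: demand=3,sold=1 ship[2->3]=1 ship[1->2]=1 ship[0->1]=1 prod=3 -> [24 5 1 1]
Step 10: demand=3,sold=1 ship[2->3]=1 ship[1->2]=1 ship[0->1]=1 prod=3 -> [26 5 1 1]
Step 11: demand=3,sold=1 ship[2->3]=1 ship[1->2]=1 ship[0->1]=1 prod=3 -> [28 5 1 1]
Step 12: demand=3,sold=1 ship[2->3]=1 ship[1->2]=1 ship[0->1]=1 prod=3 -> [30 5 1 1]
First stockout at step 6

6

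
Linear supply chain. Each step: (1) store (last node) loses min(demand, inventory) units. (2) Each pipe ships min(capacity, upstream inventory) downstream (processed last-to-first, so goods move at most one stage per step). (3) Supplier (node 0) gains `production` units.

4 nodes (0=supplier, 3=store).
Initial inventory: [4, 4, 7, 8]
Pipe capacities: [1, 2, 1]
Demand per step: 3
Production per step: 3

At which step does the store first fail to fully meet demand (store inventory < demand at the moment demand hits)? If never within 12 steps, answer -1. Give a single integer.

Step 1: demand=3,sold=3 ship[2->3]=1 ship[1->2]=2 ship[0->1]=1 prod=3 -> [6 3 8 6]
Step 2: demand=3,sold=3 ship[2->3]=1 ship[1->2]=2 ship[0->1]=1 prod=3 -> [8 2 9 4]
Step 3: demand=3,sold=3 ship[2->3]=1 ship[1->2]=2 ship[0->1]=1 prod=3 -> [10 1 10 2]
Step 4: demand=3,sold=2 ship[2->3]=1 ship[1->2]=1 ship[0->1]=1 prod=3 -> [12 1 10 1]
Step 5: demand=3,sold=1 ship[2->3]=1 ship[1->2]=1 ship[0->1]=1 prod=3 -> [14 1 10 1]
Step 6: demand=3,sold=1 ship[2->3]=1 ship[1->2]=1 ship[0->1]=1 prod=3 -> [16 1 10 1]
Step 7: demand=3,sold=1 ship[2->3]=1 ship[1->2]=1 ship[0->1]=1 prod=3 -> [18 1 10 1]
Step 8: demand=3,sold=1 ship[2->3]=1 ship[1->2]=1 ship[0->1]=1 prod=3 -> [20 1 10 1]
Step 9: demand=3,sold=1 ship[2->3]=1 ship[1->2]=1 ship[0->1]=1 prod=3 -> [22 1 10 1]
Step 10: demand=3,sold=1 ship[2->3]=1 ship[1->2]=1 ship[0->1]=1 prod=3 -> [24 1 10 1]
Step 11: demand=3,sold=1 ship[2->3]=1 ship[1->2]=1 ship[0->1]=1 prod=3 -> [26 1 10 1]
Step 12: demand=3,sold=1 ship[2->3]=1 ship[1->2]=1 ship[0->1]=1 prod=3 -> [28 1 10 1]
First stockout at step 4

4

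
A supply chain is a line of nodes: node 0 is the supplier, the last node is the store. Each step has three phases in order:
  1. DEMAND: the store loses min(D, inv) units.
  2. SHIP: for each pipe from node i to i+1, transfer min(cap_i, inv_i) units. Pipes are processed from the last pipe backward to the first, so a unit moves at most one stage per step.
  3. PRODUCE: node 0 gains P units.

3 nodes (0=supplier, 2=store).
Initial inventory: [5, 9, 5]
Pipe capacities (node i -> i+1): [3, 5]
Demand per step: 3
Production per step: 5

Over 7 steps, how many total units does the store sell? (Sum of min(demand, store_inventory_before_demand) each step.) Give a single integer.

Step 1: sold=3 (running total=3) -> [7 7 7]
Step 2: sold=3 (running total=6) -> [9 5 9]
Step 3: sold=3 (running total=9) -> [11 3 11]
Step 4: sold=3 (running total=12) -> [13 3 11]
Step 5: sold=3 (running total=15) -> [15 3 11]
Step 6: sold=3 (running total=18) -> [17 3 11]
Step 7: sold=3 (running total=21) -> [19 3 11]

Answer: 21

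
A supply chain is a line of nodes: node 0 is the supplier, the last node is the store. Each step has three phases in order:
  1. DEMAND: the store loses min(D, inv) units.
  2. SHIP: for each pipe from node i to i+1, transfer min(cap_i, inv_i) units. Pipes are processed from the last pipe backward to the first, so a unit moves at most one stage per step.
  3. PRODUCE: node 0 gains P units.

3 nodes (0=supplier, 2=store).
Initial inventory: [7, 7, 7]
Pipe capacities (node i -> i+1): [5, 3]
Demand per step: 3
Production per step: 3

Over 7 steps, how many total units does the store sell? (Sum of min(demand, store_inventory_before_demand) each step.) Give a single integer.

Step 1: sold=3 (running total=3) -> [5 9 7]
Step 2: sold=3 (running total=6) -> [3 11 7]
Step 3: sold=3 (running total=9) -> [3 11 7]
Step 4: sold=3 (running total=12) -> [3 11 7]
Step 5: sold=3 (running total=15) -> [3 11 7]
Step 6: sold=3 (running total=18) -> [3 11 7]
Step 7: sold=3 (running total=21) -> [3 11 7]

Answer: 21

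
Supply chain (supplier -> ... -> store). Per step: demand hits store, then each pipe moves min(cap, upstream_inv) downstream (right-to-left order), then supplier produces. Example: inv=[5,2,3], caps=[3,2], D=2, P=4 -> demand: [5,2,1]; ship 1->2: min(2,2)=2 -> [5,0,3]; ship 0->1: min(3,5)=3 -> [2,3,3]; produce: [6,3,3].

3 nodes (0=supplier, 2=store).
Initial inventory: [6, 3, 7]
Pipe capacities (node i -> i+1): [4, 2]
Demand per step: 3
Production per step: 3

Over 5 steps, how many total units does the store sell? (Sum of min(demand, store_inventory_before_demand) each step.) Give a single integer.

Answer: 15

Derivation:
Step 1: sold=3 (running total=3) -> [5 5 6]
Step 2: sold=3 (running total=6) -> [4 7 5]
Step 3: sold=3 (running total=9) -> [3 9 4]
Step 4: sold=3 (running total=12) -> [3 10 3]
Step 5: sold=3 (running total=15) -> [3 11 2]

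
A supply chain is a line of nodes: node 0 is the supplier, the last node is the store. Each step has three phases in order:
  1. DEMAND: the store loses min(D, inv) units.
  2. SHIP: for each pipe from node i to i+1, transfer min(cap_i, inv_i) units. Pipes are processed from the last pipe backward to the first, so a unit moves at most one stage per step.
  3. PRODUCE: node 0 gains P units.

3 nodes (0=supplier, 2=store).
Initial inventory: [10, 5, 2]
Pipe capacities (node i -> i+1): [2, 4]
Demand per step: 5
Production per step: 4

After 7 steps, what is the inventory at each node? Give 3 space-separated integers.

Step 1: demand=5,sold=2 ship[1->2]=4 ship[0->1]=2 prod=4 -> inv=[12 3 4]
Step 2: demand=5,sold=4 ship[1->2]=3 ship[0->1]=2 prod=4 -> inv=[14 2 3]
Step 3: demand=5,sold=3 ship[1->2]=2 ship[0->1]=2 prod=4 -> inv=[16 2 2]
Step 4: demand=5,sold=2 ship[1->2]=2 ship[0->1]=2 prod=4 -> inv=[18 2 2]
Step 5: demand=5,sold=2 ship[1->2]=2 ship[0->1]=2 prod=4 -> inv=[20 2 2]
Step 6: demand=5,sold=2 ship[1->2]=2 ship[0->1]=2 prod=4 -> inv=[22 2 2]
Step 7: demand=5,sold=2 ship[1->2]=2 ship[0->1]=2 prod=4 -> inv=[24 2 2]

24 2 2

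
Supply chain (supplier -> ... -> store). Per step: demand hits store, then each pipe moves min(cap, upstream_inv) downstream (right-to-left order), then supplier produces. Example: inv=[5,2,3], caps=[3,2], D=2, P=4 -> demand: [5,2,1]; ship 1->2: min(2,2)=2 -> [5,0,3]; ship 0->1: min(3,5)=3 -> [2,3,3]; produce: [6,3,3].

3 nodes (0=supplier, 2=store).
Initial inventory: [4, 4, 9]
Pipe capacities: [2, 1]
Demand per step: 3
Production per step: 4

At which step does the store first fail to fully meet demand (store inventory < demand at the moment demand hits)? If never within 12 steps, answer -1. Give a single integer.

Step 1: demand=3,sold=3 ship[1->2]=1 ship[0->1]=2 prod=4 -> [6 5 7]
Step 2: demand=3,sold=3 ship[1->2]=1 ship[0->1]=2 prod=4 -> [8 6 5]
Step 3: demand=3,sold=3 ship[1->2]=1 ship[0->1]=2 prod=4 -> [10 7 3]
Step 4: demand=3,sold=3 ship[1->2]=1 ship[0->1]=2 prod=4 -> [12 8 1]
Step 5: demand=3,sold=1 ship[1->2]=1 ship[0->1]=2 prod=4 -> [14 9 1]
Step 6: demand=3,sold=1 ship[1->2]=1 ship[0->1]=2 prod=4 -> [16 10 1]
Step 7: demand=3,sold=1 ship[1->2]=1 ship[0->1]=2 prod=4 -> [18 11 1]
Step 8: demand=3,sold=1 ship[1->2]=1 ship[0->1]=2 prod=4 -> [20 12 1]
Step 9: demand=3,sold=1 ship[1->2]=1 ship[0->1]=2 prod=4 -> [22 13 1]
Step 10: demand=3,sold=1 ship[1->2]=1 ship[0->1]=2 prod=4 -> [24 14 1]
Step 11: demand=3,sold=1 ship[1->2]=1 ship[0->1]=2 prod=4 -> [26 15 1]
Step 12: demand=3,sold=1 ship[1->2]=1 ship[0->1]=2 prod=4 -> [28 16 1]
First stockout at step 5

5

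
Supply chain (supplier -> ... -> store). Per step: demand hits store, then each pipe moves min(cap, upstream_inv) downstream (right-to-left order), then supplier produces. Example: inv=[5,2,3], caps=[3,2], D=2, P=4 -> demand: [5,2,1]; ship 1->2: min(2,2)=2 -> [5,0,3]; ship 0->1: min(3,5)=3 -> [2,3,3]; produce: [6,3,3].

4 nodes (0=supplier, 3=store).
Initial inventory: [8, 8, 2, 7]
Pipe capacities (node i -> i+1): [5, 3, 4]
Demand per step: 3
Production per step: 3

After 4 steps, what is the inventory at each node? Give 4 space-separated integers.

Step 1: demand=3,sold=3 ship[2->3]=2 ship[1->2]=3 ship[0->1]=5 prod=3 -> inv=[6 10 3 6]
Step 2: demand=3,sold=3 ship[2->3]=3 ship[1->2]=3 ship[0->1]=5 prod=3 -> inv=[4 12 3 6]
Step 3: demand=3,sold=3 ship[2->3]=3 ship[1->2]=3 ship[0->1]=4 prod=3 -> inv=[3 13 3 6]
Step 4: demand=3,sold=3 ship[2->3]=3 ship[1->2]=3 ship[0->1]=3 prod=3 -> inv=[3 13 3 6]

3 13 3 6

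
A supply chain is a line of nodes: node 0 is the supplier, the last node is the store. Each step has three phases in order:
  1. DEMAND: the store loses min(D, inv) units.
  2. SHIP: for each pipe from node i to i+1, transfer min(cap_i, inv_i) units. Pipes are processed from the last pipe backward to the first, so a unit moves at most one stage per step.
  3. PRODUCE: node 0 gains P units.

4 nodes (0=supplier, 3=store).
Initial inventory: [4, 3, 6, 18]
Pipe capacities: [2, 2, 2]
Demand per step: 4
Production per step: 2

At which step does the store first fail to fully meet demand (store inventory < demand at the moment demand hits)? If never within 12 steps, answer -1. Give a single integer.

Step 1: demand=4,sold=4 ship[2->3]=2 ship[1->2]=2 ship[0->1]=2 prod=2 -> [4 3 6 16]
Step 2: demand=4,sold=4 ship[2->3]=2 ship[1->2]=2 ship[0->1]=2 prod=2 -> [4 3 6 14]
Step 3: demand=4,sold=4 ship[2->3]=2 ship[1->2]=2 ship[0->1]=2 prod=2 -> [4 3 6 12]
Step 4: demand=4,sold=4 ship[2->3]=2 ship[1->2]=2 ship[0->1]=2 prod=2 -> [4 3 6 10]
Step 5: demand=4,sold=4 ship[2->3]=2 ship[1->2]=2 ship[0->1]=2 prod=2 -> [4 3 6 8]
Step 6: demand=4,sold=4 ship[2->3]=2 ship[1->2]=2 ship[0->1]=2 prod=2 -> [4 3 6 6]
Step 7: demand=4,sold=4 ship[2->3]=2 ship[1->2]=2 ship[0->1]=2 prod=2 -> [4 3 6 4]
Step 8: demand=4,sold=4 ship[2->3]=2 ship[1->2]=2 ship[0->1]=2 prod=2 -> [4 3 6 2]
Step 9: demand=4,sold=2 ship[2->3]=2 ship[1->2]=2 ship[0->1]=2 prod=2 -> [4 3 6 2]
Step 10: demand=4,sold=2 ship[2->3]=2 ship[1->2]=2 ship[0->1]=2 prod=2 -> [4 3 6 2]
Step 11: demand=4,sold=2 ship[2->3]=2 ship[1->2]=2 ship[0->1]=2 prod=2 -> [4 3 6 2]
Step 12: demand=4,sold=2 ship[2->3]=2 ship[1->2]=2 ship[0->1]=2 prod=2 -> [4 3 6 2]
First stockout at step 9

9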